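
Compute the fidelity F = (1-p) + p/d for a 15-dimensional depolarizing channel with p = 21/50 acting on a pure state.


F = (1-p) + p/d
= (1 - 0.4200) + 0.4200/15
= 0.5800 + 0.0280
= 0.6080

0.6080


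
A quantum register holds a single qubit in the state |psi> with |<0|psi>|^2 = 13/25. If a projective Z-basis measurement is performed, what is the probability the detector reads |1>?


|alpha|^2 = 13/25 = 0.5200
|beta|^2 = 1 - 13/25 = 12/25 = 0.4800
P(|1>) = |beta|^2 = 0.4800

0.4800


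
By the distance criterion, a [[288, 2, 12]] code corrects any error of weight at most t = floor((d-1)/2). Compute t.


Code parameters: [[288, 2, 12]], distance d = 12.
Number of correctable errors = floor((d-1)/2)
= floor((12 - 1)/2)
= floor(11/2)
= 5

5


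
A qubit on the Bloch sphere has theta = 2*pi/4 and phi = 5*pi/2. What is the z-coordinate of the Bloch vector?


theta = 1.5708, phi = 7.8540
r_z = cos(theta) = 0.0000

0.0000


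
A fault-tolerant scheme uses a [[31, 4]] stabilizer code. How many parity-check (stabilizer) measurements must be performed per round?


For an [[n,k]] stabilizer code:
Number of stabilizer generators = n - k
= 31 - 4
= 27

27


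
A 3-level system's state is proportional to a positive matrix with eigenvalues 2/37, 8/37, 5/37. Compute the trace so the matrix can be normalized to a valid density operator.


tr(M) = sum of eigenvalues
= 2/37 + 8/37 + 5/37
= 15/37
= 0.4054

0.4054


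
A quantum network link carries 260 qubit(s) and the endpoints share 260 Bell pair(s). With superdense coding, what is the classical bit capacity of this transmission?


Superdense coding allows 2 classical bits per shared entangled pair.
260 pair(s) -> 2 * 260 = 520 classical bits

520


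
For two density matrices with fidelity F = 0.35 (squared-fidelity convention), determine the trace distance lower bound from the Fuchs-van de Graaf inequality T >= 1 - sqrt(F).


Fuchs-van de Graaf (squared-fidelity convention): 1 - sqrt(F) <= T <= sqrt(1 - F).
Lower bound: T >= 1 - sqrt(F)
sqrt(F) = sqrt(0.35) = 0.5916
T >= 1 - 0.5916
T >= 0.4084

0.4084


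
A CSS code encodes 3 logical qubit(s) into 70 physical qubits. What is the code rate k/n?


Code rate R = k/n
= 3/70
= 0.0429

0.0429


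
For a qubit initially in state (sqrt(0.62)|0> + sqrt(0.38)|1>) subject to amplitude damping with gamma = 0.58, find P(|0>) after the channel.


For amplitude damping with parameter gamma on state sqrt(a)|0> + sqrt(b)|1>:
alpha^2 = 0.62, beta^2 = 0.38
P(|0>) = alpha^2 + gamma * beta^2
= 0.62 + 0.58 * 0.38
= 0.62 + 0.2204
= 0.8404

0.8404


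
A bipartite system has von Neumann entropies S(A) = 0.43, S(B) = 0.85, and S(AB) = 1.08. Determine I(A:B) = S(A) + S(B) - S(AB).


I(A:B) = S(A) + S(B) - S(AB)
= 0.43 + 0.85 - 1.08
= 0.2000

0.2000


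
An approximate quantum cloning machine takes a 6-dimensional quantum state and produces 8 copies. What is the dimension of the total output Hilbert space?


Output space = H^(tensor 8) where dim(H) = 6
dim = 6^8
= 36 (after 2 factors)
= 216 (after 3 factors)
= 1296 (after 4 factors)
= 7776 (after 5 factors)
= 46656 (after 6 factors)
= 279936 (after 7 factors)
= 1679616 (after 8 factors)
= 1679616

1679616


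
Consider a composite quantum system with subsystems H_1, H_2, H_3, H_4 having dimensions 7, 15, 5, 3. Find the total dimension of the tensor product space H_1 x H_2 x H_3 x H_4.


dim(H_1 x H_2 x H_3 x H_4) = 7 * 15 * 5 * 3
= 105 * 5 * 3
= 525 * 3
= 1575

1575


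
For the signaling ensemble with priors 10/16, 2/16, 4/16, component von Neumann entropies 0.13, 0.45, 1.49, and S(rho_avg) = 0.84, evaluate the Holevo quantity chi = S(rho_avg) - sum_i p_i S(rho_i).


chi = S(rho) - sum_i p_i * S(rho_i)
Weighted entropy = 10/16 * 0.13 + 2/16 * 0.45 + 4/16 * 1.49
= 0.5100
chi = 0.84 - 0.5100
= 0.3300

0.3300


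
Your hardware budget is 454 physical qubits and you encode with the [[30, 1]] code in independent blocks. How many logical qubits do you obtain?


Each code block uses 30 physical qubits for 1 logical qubit(s).
Number of complete blocks = floor(454 / 30) = 15
Logical qubits = 15 * 1
= 15

15


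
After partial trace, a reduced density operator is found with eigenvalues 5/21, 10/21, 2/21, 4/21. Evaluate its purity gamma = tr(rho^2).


tr(rho^2) = sum of eigenvalues squared
= (5/21)^2 + (10/21)^2 + (2/21)^2 + (4/21)^2
= (25 + 100 + 4 + 16) / 441
= 145/441
= 0.3288

0.3288


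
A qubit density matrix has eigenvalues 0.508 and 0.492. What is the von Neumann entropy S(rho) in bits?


S = -p*log2(p) - (1-p)*log2(1-p)
p = 0.5080, 1-p = 0.4920
= -0.5080 * log2(0.5080) - 0.4920 * log2(0.4920)
= -(-0.4964) - (-0.5034)
= 0.9998

0.9998


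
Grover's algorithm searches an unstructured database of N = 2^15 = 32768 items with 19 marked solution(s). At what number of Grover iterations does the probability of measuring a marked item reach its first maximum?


After j Grover iterations the success probability is P(j) = sin^2((2j+1)*theta), where sin(theta) = sqrt(k/N).
N = 2^15 = 32768, k = 19
sin(theta) = sqrt(k/N) = 0.0240797422
theta = arcsin(sqrt(k/N)) = 0.02408206985 rad
P(j) reaches its first maximum when (2j+1)*theta is as close as possible to pi/2, i.e. j = round(pi/(4*theta) - 1/2).
pi/(4*theta) - 1/2 = 32.1134
(For comparison, the common estimate pi/4 * sqrt(N/k) = 32.6166; the exact maximiser is used here.)
Optimal iterations = 32

32


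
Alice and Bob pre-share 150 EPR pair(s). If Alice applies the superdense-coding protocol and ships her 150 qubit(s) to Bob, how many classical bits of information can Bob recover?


Superdense coding allows 2 classical bits per shared entangled pair.
150 pair(s) -> 2 * 150 = 300 classical bits

300


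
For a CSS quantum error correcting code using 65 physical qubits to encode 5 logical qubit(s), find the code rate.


Code rate R = k/n
= 5/65
= 0.0769

0.0769


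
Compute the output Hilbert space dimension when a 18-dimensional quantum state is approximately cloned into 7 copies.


Output space = H^(tensor 7) where dim(H) = 18
dim = 18^7
= 324 (after 2 factors)
= 5832 (after 3 factors)
= 104976 (after 4 factors)
= 1889568 (after 5 factors)
= 34012224 (after 6 factors)
= 612220032 (after 7 factors)
= 612220032

612220032


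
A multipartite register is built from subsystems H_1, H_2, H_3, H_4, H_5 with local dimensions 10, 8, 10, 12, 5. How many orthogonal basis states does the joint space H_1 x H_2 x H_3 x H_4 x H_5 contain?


dim(H_1 x H_2 x H_3 x H_4 x H_5) = 10 * 8 * 10 * 12 * 5
= 80 * 10 * 12 * 5
= 800 * 12 * 5
= 9600 * 5
= 48000

48000


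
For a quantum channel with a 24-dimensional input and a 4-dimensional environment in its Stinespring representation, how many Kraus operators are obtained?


Tracing out the environment in an orthonormal basis {|i>_E} gives Kraus operators K_i = <i|_E U |0>_E.
Number of Kraus operators = dim(H_env) = d_env
= 4

4


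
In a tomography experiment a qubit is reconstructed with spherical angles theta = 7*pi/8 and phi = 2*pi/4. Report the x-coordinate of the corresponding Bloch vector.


theta = 2.7489, phi = 1.5708
r_x = sin(theta)*cos(phi) = 0.3827 * 0.0000
r_x = 0.0000

0.0000


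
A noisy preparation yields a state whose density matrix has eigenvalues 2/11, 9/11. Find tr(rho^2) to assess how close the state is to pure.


tr(rho^2) = sum of eigenvalues squared
= (2/11)^2 + (9/11)^2
= (4 + 81) / 121
= 85/121
= 0.7025

0.7025


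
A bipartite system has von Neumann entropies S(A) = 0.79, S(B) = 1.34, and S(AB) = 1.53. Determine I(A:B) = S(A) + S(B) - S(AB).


I(A:B) = S(A) + S(B) - S(AB)
= 0.79 + 1.34 - 1.53
= 0.6000

0.6000


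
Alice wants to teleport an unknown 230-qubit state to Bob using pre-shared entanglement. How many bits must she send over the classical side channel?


Quantum teleportation requires 2 classical bits per qubit teleported.
230 qubit(s) -> 2 * 230 = 460 classical bits

460


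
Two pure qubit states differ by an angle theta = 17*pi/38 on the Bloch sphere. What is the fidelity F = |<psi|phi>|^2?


For states separated by angle theta on Bloch sphere:
F = cos^2(theta/2)
theta = 17*pi/38 = 1.4054
theta/2 = 0.7027
cos(theta/2) = 0.7631
F = 0.5823

0.5823


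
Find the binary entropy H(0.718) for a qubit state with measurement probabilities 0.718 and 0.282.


S = -p*log2(p) - (1-p)*log2(1-p)
p = 0.7180, 1-p = 0.2820
= -0.7180 * log2(0.7180) - 0.2820 * log2(0.2820)
= -(-0.3432) - (-0.5150)
= 0.8582

0.8582


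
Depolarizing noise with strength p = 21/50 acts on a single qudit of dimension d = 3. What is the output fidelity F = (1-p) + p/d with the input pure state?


F = (1-p) + p/d
= (1 - 0.4200) + 0.4200/3
= 0.5800 + 0.1400
= 0.7200

0.7200


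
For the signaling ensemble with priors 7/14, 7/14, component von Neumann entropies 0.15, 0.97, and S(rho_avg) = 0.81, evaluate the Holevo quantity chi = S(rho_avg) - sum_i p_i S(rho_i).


chi = S(rho) - sum_i p_i * S(rho_i)
Weighted entropy = 7/14 * 0.15 + 7/14 * 0.97
= 0.5600
chi = 0.81 - 0.5600
= 0.2500

0.2500


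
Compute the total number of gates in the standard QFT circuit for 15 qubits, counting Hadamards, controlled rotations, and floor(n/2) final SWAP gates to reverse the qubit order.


Hadamard gates: 15
Controlled rotations: n*(n-1)/2 = 15*14/2 = 105
SWAP gates: floor(n/2) = floor(15/2) = 7
Total = 15 + 105 + 7
= 127

127


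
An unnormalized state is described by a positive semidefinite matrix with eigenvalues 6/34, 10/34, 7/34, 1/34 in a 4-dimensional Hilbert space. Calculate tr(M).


tr(M) = sum of eigenvalues
= 6/34 + 10/34 + 7/34 + 1/34
= 24/34
= 0.7059

0.7059


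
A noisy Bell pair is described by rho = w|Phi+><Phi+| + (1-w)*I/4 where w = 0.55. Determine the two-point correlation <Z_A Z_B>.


|Phi+> = (|00> + |11>)/sqrt(2)
For the pure Bell state, <Z_A Z_B> = +1 (Bell-state Pauli correlator).
The maximally-mixed part I/4 has tr(I/4 * P tensor P) = 0 for any traceless Pauli P.
So <Z_A Z_B>_rho = w * (+1) + (1 - w) * 0
= 0.55 * (+1)
= 0.5500

0.5500


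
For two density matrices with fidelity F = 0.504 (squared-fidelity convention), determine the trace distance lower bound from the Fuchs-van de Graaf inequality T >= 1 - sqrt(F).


Fuchs-van de Graaf (squared-fidelity convention): 1 - sqrt(F) <= T <= sqrt(1 - F).
Lower bound: T >= 1 - sqrt(F)
sqrt(F) = sqrt(0.504) = 0.7099
T >= 1 - 0.7099
T >= 0.2901

0.2901


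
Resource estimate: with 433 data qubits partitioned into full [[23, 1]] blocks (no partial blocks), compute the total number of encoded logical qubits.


Each code block uses 23 physical qubits for 1 logical qubit(s).
Number of complete blocks = floor(433 / 23) = 18
Logical qubits = 18 * 1
= 18

18


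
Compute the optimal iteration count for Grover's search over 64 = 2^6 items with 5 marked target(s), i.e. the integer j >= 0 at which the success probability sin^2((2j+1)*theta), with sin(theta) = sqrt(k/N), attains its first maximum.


After j Grover iterations the success probability is P(j) = sin^2((2j+1)*theta), where sin(theta) = sqrt(k/N).
N = 2^6 = 64, k = 5
sin(theta) = sqrt(k/N) = 0.2795084972
theta = arcsin(sqrt(k/N)) = 0.2832821653 rad
P(j) reaches its first maximum when (2j+1)*theta is as close as possible to pi/2, i.e. j = round(pi/(4*theta) - 1/2).
pi/(4*theta) - 1/2 = 2.2725
(For comparison, the common estimate pi/4 * sqrt(N/k) = 2.8099; the exact maximiser is used here.)
Optimal iterations = 2

2


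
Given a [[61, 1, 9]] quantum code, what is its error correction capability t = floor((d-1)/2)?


Code parameters: [[61, 1, 9]], distance d = 9.
Number of correctable errors = floor((d-1)/2)
= floor((9 - 1)/2)
= floor(8/2)
= 4

4


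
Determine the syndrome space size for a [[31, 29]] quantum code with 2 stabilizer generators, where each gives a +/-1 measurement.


Each stabilizer generator gives a binary (+1 or -1) measurement outcome.
With 2 independent generators:
Total syndromes = 2^2
= 4

4


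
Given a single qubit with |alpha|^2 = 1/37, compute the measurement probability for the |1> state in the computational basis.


|alpha|^2 = 1/37 = 0.0270
|beta|^2 = 1 - 1/37 = 36/37 = 0.9730
P(|1>) = |beta|^2 = 0.9730

0.9730


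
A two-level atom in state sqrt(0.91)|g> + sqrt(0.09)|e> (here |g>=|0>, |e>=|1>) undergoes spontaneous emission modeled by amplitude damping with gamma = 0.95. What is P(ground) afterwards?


For amplitude damping with parameter gamma on state sqrt(a)|0> + sqrt(b)|1>:
alpha^2 = 0.91, beta^2 = 0.09
P(|0>) = alpha^2 + gamma * beta^2
= 0.91 + 0.95 * 0.09
= 0.91 + 0.0855
= 0.9955

0.9955


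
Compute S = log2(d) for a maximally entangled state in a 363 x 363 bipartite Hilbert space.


For a maximally entangled state in d x d:
S = log2(d) = log2(363)
= 8.5038

8.5038


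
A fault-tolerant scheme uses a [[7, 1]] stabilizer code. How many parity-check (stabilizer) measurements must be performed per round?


For an [[n,k]] stabilizer code:
Number of stabilizer generators = n - k
= 7 - 1
= 6

6


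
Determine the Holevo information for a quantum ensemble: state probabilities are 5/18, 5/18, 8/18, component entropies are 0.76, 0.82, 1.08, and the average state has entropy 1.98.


chi = S(rho) - sum_i p_i * S(rho_i)
Weighted entropy = 5/18 * 0.76 + 5/18 * 0.82 + 8/18 * 1.08
= 0.9189
chi = 1.98 - 0.9189
= 1.0611

1.0611


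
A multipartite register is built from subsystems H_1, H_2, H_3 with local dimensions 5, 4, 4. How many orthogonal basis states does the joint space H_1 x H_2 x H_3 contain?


dim(H_1 x H_2 x H_3) = 5 * 4 * 4
= 20 * 4
= 80

80


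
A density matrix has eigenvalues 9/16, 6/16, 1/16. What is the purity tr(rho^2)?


tr(rho^2) = sum of eigenvalues squared
= (9/16)^2 + (6/16)^2 + (1/16)^2
= (81 + 36 + 1) / 256
= 118/256
= 0.4609

0.4609


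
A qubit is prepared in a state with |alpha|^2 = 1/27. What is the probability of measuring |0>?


|alpha|^2 = 1/27 = 0.0370
|beta|^2 = 1 - 1/27 = 26/27 = 0.9630
P(|0>) = |alpha|^2 = 0.0370

0.0370


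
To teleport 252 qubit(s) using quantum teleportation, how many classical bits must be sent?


Quantum teleportation requires 2 classical bits per qubit teleported.
252 qubit(s) -> 2 * 252 = 504 classical bits

504


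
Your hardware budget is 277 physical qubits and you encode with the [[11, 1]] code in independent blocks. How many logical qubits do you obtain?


Each code block uses 11 physical qubits for 1 logical qubit(s).
Number of complete blocks = floor(277 / 11) = 25
Logical qubits = 25 * 1
= 25

25


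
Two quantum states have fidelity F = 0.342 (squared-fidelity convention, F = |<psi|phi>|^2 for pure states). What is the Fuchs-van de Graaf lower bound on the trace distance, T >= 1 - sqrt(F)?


Fuchs-van de Graaf (squared-fidelity convention): 1 - sqrt(F) <= T <= sqrt(1 - F).
Lower bound: T >= 1 - sqrt(F)
sqrt(F) = sqrt(0.342) = 0.5848
T >= 1 - 0.5848
T >= 0.4152

0.4152


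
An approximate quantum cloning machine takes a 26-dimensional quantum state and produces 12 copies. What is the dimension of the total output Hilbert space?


Output space = H^(tensor 12) where dim(H) = 26
dim = 26^12
= 676 (after 2 factors)
= 17576 (after 3 factors)
= 456976 (after 4 factors)
= 11881376 (after 5 factors)
= 308915776 (after 6 factors)
= 8031810176 (after 7 factors)
= 208827064576 (after 8 factors)
= 5429503678976 (after 9 factors)
= 141167095653376 (after 10 factors)
= 3670344486987776 (after 11 factors)
= 95428956661682176 (after 12 factors)
= 95428956661682176

95428956661682176


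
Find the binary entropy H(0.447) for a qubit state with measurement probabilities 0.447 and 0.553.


S = -p*log2(p) - (1-p)*log2(1-p)
p = 0.4470, 1-p = 0.5530
= -0.4470 * log2(0.4470) - 0.5530 * log2(0.5530)
= -(-0.5193) - (-0.4726)
= 0.9919

0.9919


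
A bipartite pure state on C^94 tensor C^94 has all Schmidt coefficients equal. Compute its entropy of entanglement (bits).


For a maximally entangled state in d x d:
S = log2(d) = log2(94)
= 6.5546

6.5546


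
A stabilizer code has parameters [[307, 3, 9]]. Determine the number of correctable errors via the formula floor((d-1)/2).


Code parameters: [[307, 3, 9]], distance d = 9.
Number of correctable errors = floor((d-1)/2)
= floor((9 - 1)/2)
= floor(8/2)
= 4

4


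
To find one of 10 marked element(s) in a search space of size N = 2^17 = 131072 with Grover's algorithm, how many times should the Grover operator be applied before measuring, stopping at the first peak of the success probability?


After j Grover iterations the success probability is P(j) = sin^2((2j+1)*theta), where sin(theta) = sqrt(k/N).
N = 2^17 = 131072, k = 10
sin(theta) = sqrt(k/N) = 0.008734640537
theta = arcsin(sqrt(k/N)) = 0.008734751608 rad
P(j) reaches its first maximum when (2j+1)*theta is as close as possible to pi/2, i.e. j = round(pi/(4*theta) - 1/2).
pi/(4*theta) - 1/2 = 89.4165
(For comparison, the common estimate pi/4 * sqrt(N/k) = 89.9176; the exact maximiser is used here.)
Optimal iterations = 89

89


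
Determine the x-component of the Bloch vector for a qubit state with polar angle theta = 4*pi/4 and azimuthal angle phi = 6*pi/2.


theta = 3.1416, phi = 9.4248
r_x = sin(theta)*cos(phi) = 0.0000 * -1.0000
r_x = 0.0000

0.0000


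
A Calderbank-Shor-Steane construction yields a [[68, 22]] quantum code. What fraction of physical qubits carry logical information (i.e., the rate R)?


Code rate R = k/n
= 22/68
= 0.3235

0.3235


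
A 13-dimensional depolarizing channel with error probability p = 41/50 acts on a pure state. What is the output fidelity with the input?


F = (1-p) + p/d
= (1 - 0.8200) + 0.8200/13
= 0.1800 + 0.0631
= 0.2431

0.2431


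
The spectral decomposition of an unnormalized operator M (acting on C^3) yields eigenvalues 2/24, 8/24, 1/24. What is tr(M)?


tr(M) = sum of eigenvalues
= 2/24 + 8/24 + 1/24
= 11/24
= 0.4583

0.4583


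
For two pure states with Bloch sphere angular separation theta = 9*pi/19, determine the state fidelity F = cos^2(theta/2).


For states separated by angle theta on Bloch sphere:
F = cos^2(theta/2)
theta = 9*pi/19 = 1.4881
theta/2 = 0.7441
cos(theta/2) = 0.7357
F = 0.5413

0.5413


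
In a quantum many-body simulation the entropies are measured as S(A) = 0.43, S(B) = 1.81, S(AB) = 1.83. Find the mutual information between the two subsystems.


I(A:B) = S(A) + S(B) - S(AB)
= 0.43 + 1.81 - 1.83
= 0.4100

0.4100


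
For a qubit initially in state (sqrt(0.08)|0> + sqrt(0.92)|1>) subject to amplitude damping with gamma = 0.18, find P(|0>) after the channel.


For amplitude damping with parameter gamma on state sqrt(a)|0> + sqrt(b)|1>:
alpha^2 = 0.08, beta^2 = 0.92
P(|0>) = alpha^2 + gamma * beta^2
= 0.08 + 0.18 * 0.92
= 0.08 + 0.1656
= 0.2456

0.2456


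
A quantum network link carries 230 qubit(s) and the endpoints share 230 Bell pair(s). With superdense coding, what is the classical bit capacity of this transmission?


Superdense coding allows 2 classical bits per shared entangled pair.
230 pair(s) -> 2 * 230 = 460 classical bits

460


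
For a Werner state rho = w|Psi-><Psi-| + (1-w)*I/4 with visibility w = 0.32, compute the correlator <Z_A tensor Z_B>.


|Psi-> = (|01> - |10>)/sqrt(2)
For the pure Bell state, <Z_A Z_B> = -1 (Bell-state Pauli correlator).
The maximally-mixed part I/4 has tr(I/4 * P tensor P) = 0 for any traceless Pauli P.
So <Z_A Z_B>_rho = w * (-1) + (1 - w) * 0
= 0.32 * (-1)
= -0.3200

-0.3200


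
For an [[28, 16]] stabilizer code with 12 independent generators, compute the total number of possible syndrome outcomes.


Each stabilizer generator gives a binary (+1 or -1) measurement outcome.
With 12 independent generators:
Total syndromes = 2^12
= 4096

4096


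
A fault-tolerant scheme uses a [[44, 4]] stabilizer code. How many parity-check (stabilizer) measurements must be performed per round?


For an [[n,k]] stabilizer code:
Number of stabilizer generators = n - k
= 44 - 4
= 40

40


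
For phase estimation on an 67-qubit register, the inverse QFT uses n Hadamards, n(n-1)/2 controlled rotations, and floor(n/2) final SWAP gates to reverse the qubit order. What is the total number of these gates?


Hadamard gates: 67
Controlled rotations: n*(n-1)/2 = 67*66/2 = 2211
SWAP gates: floor(n/2) = floor(67/2) = 33
Total = 67 + 2211 + 33
= 2311

2311


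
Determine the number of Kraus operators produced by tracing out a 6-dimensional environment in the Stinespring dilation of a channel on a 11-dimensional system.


Tracing out the environment in an orthonormal basis {|i>_E} gives Kraus operators K_i = <i|_E U |0>_E.
Number of Kraus operators = dim(H_env) = d_env
= 6

6


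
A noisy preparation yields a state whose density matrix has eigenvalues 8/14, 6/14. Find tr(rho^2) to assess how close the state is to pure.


tr(rho^2) = sum of eigenvalues squared
= (8/14)^2 + (6/14)^2
= (64 + 36) / 196
= 100/196
= 0.5102

0.5102


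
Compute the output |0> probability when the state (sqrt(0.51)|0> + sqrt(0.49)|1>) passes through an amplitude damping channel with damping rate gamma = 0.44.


For amplitude damping with parameter gamma on state sqrt(a)|0> + sqrt(b)|1>:
alpha^2 = 0.51, beta^2 = 0.49
P(|0>) = alpha^2 + gamma * beta^2
= 0.51 + 0.44 * 0.49
= 0.51 + 0.2156
= 0.7256

0.7256


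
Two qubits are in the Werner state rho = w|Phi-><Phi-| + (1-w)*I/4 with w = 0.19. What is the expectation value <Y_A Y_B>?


|Phi-> = (|00> - |11>)/sqrt(2)
For the pure Bell state, <Y_A Y_B> = +1 (Bell-state Pauli correlator).
The maximally-mixed part I/4 has tr(I/4 * P tensor P) = 0 for any traceless Pauli P.
So <Y_A Y_B>_rho = w * (+1) + (1 - w) * 0
= 0.19 * (+1)
= 0.1900

0.1900


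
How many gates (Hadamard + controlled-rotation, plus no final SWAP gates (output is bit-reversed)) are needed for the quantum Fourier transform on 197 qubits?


Hadamard gates: 197
Controlled rotations: n*(n-1)/2 = 197*196/2 = 19306
SWAP gates: 0 (omitted)
Total = 197 + 19306
= 19503

19503


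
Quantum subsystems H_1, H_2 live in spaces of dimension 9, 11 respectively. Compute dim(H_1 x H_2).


dim(H_1 x H_2) = 9 * 11
= 99

99


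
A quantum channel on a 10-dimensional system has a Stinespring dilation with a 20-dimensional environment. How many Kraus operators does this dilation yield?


Tracing out the environment in an orthonormal basis {|i>_E} gives Kraus operators K_i = <i|_E U |0>_E.
Number of Kraus operators = dim(H_env) = d_env
= 20

20


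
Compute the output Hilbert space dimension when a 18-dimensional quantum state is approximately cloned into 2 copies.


Output space = H^(tensor 2) where dim(H) = 18
dim = 18^2
= 324

324


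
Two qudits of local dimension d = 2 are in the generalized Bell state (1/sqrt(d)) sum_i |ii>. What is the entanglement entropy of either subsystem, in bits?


For a maximally entangled state in d x d:
S = log2(d) = log2(2)
= 1.0000

1.0000


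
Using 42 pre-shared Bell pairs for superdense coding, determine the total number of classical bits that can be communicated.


Superdense coding allows 2 classical bits per shared entangled pair.
42 pair(s) -> 2 * 42 = 84 classical bits

84


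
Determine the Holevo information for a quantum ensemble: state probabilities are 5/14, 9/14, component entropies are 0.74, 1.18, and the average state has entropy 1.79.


chi = S(rho) - sum_i p_i * S(rho_i)
Weighted entropy = 5/14 * 0.74 + 9/14 * 1.18
= 1.0229
chi = 1.79 - 1.0229
= 0.7671

0.7671


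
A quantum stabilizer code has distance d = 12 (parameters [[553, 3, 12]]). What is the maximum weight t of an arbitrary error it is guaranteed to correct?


Code parameters: [[553, 3, 12]], distance d = 12.
Number of correctable errors = floor((d-1)/2)
= floor((12 - 1)/2)
= floor(11/2)
= 5

5


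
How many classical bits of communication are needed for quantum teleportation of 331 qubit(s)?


Quantum teleportation requires 2 classical bits per qubit teleported.
331 qubit(s) -> 2 * 331 = 662 classical bits

662


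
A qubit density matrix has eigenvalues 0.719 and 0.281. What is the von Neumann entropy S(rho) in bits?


S = -p*log2(p) - (1-p)*log2(1-p)
p = 0.7190, 1-p = 0.2810
= -0.7190 * log2(0.7190) - 0.2810 * log2(0.2810)
= -(-0.3422) - (-0.5146)
= 0.8568

0.8568


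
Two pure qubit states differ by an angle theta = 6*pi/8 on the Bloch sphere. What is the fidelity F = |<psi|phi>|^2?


For states separated by angle theta on Bloch sphere:
F = cos^2(theta/2)
theta = 6*pi/8 = 2.3562
theta/2 = 1.1781
cos(theta/2) = 0.3827
F = 0.1464

0.1464


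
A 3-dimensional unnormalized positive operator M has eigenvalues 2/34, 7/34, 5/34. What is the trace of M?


tr(M) = sum of eigenvalues
= 2/34 + 7/34 + 5/34
= 14/34
= 0.4118

0.4118


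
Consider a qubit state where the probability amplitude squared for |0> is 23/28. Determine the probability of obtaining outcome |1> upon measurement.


|alpha|^2 = 23/28 = 0.8214
|beta|^2 = 1 - 23/28 = 5/28 = 0.1786
P(|1>) = |beta|^2 = 0.1786

0.1786


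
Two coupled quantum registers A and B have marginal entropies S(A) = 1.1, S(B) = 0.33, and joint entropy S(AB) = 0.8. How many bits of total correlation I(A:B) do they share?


I(A:B) = S(A) + S(B) - S(AB)
= 1.1 + 0.33 - 0.8
= 0.6300

0.6300


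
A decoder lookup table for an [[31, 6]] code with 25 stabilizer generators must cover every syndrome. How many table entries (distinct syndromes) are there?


Each stabilizer generator gives a binary (+1 or -1) measurement outcome.
With 25 independent generators:
Total syndromes = 2^25
= 33554432

33554432


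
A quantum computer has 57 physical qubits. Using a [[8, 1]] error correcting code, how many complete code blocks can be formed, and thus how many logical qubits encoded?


Each code block uses 8 physical qubits for 1 logical qubit(s).
Number of complete blocks = floor(57 / 8) = 7
Logical qubits = 7 * 1
= 7

7


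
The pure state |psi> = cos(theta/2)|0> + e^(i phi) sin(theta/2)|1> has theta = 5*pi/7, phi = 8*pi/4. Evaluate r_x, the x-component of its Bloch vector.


theta = 2.2440, phi = 6.2832
r_x = sin(theta)*cos(phi) = 0.7818 * 1.0000
r_x = 0.7818

0.7818


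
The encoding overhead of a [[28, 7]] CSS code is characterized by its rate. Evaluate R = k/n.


Code rate R = k/n
= 7/28
= 0.2500

0.2500


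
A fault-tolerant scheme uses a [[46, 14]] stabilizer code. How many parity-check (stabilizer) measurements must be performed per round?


For an [[n,k]] stabilizer code:
Number of stabilizer generators = n - k
= 46 - 14
= 32

32


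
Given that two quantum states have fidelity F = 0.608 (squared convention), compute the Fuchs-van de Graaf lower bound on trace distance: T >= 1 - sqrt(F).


Fuchs-van de Graaf (squared-fidelity convention): 1 - sqrt(F) <= T <= sqrt(1 - F).
Lower bound: T >= 1 - sqrt(F)
sqrt(F) = sqrt(0.608) = 0.7797
T >= 1 - 0.7797
T >= 0.2203

0.2203


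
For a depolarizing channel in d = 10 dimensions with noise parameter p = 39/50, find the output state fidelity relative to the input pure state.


F = (1-p) + p/d
= (1 - 0.7800) + 0.7800/10
= 0.2200 + 0.0780
= 0.2980

0.2980


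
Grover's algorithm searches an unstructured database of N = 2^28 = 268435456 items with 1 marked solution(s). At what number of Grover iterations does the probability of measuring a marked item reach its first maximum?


After j Grover iterations the success probability is P(j) = sin^2((2j+1)*theta), where sin(theta) = sqrt(k/N).
N = 2^28 = 268435456, k = 1
sin(theta) = sqrt(k/N) = 6.103515625e-05
theta = arcsin(sqrt(k/N)) = 6.103515629e-05 rad
P(j) reaches its first maximum when (2j+1)*theta is as close as possible to pi/2, i.e. j = round(pi/(4*theta) - 1/2).
pi/(4*theta) - 1/2 = 12867.4635
(For comparison, the common estimate pi/4 * sqrt(N/k) = 12867.9635; the exact maximiser is used here.)
Optimal iterations = 12867

12867


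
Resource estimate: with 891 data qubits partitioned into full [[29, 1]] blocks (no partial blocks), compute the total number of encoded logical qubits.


Each code block uses 29 physical qubits for 1 logical qubit(s).
Number of complete blocks = floor(891 / 29) = 30
Logical qubits = 30 * 1
= 30

30


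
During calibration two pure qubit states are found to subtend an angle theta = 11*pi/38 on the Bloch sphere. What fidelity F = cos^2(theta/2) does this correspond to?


For states separated by angle theta on Bloch sphere:
F = cos^2(theta/2)
theta = 11*pi/38 = 0.9094
theta/2 = 0.4547
cos(theta/2) = 0.8984
F = 0.8071

0.8071


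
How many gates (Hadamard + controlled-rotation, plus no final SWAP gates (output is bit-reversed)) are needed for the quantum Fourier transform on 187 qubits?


Hadamard gates: 187
Controlled rotations: n*(n-1)/2 = 187*186/2 = 17391
SWAP gates: 0 (omitted)
Total = 187 + 17391
= 17578

17578


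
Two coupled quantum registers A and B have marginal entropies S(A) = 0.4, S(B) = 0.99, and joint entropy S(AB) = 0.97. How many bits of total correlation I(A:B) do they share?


I(A:B) = S(A) + S(B) - S(AB)
= 0.4 + 0.99 - 0.97
= 0.4200

0.4200


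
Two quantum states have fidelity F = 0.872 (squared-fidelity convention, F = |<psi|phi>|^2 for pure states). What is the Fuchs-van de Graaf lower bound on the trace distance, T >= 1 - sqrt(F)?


Fuchs-van de Graaf (squared-fidelity convention): 1 - sqrt(F) <= T <= sqrt(1 - F).
Lower bound: T >= 1 - sqrt(F)
sqrt(F) = sqrt(0.872) = 0.9338
T >= 1 - 0.9338
T >= 0.0662

0.0662


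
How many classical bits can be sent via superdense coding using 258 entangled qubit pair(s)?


Superdense coding allows 2 classical bits per shared entangled pair.
258 pair(s) -> 2 * 258 = 516 classical bits

516


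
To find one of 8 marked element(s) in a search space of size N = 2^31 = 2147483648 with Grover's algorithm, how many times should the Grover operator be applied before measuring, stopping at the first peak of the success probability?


After j Grover iterations the success probability is P(j) = sin^2((2j+1)*theta), where sin(theta) = sqrt(k/N).
N = 2^31 = 2147483648, k = 8
sin(theta) = sqrt(k/N) = 6.103515625e-05
theta = arcsin(sqrt(k/N)) = 6.103515629e-05 rad
P(j) reaches its first maximum when (2j+1)*theta is as close as possible to pi/2, i.e. j = round(pi/(4*theta) - 1/2).
pi/(4*theta) - 1/2 = 12867.4635
(For comparison, the common estimate pi/4 * sqrt(N/k) = 12867.9635; the exact maximiser is used here.)
Optimal iterations = 12867

12867


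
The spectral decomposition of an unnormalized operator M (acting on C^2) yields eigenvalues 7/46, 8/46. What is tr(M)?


tr(M) = sum of eigenvalues
= 7/46 + 8/46
= 15/46
= 0.3261

0.3261


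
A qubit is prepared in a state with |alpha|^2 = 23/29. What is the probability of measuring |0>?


|alpha|^2 = 23/29 = 0.7931
|beta|^2 = 1 - 23/29 = 6/29 = 0.2069
P(|0>) = |alpha|^2 = 0.7931

0.7931


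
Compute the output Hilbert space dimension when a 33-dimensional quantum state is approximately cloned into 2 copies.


Output space = H^(tensor 2) where dim(H) = 33
dim = 33^2
= 1089

1089


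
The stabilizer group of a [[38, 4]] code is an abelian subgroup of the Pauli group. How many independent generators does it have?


For an [[n,k]] stabilizer code:
Number of stabilizer generators = n - k
= 38 - 4
= 34

34


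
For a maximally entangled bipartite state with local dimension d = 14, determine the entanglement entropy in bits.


For a maximally entangled state in d x d:
S = log2(d) = log2(14)
= 3.8074

3.8074


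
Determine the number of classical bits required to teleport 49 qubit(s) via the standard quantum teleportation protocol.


Quantum teleportation requires 2 classical bits per qubit teleported.
49 qubit(s) -> 2 * 49 = 98 classical bits

98


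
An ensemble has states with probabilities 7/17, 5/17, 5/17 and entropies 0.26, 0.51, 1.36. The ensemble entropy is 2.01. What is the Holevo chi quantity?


chi = S(rho) - sum_i p_i * S(rho_i)
Weighted entropy = 7/17 * 0.26 + 5/17 * 0.51 + 5/17 * 1.36
= 0.6571
chi = 2.01 - 0.6571
= 1.3529

1.3529


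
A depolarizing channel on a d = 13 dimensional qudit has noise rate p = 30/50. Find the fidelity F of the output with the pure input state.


F = (1-p) + p/d
= (1 - 0.6000) + 0.6000/13
= 0.4000 + 0.0462
= 0.4462

0.4462


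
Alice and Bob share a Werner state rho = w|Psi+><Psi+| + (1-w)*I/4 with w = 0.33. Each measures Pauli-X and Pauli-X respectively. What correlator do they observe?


|Psi+> = (|01> + |10>)/sqrt(2)
For the pure Bell state, <X_A X_B> = +1 (Bell-state Pauli correlator).
The maximally-mixed part I/4 has tr(I/4 * P tensor P) = 0 for any traceless Pauli P.
So <X_A X_B>_rho = w * (+1) + (1 - w) * 0
= 0.33 * (+1)
= 0.3300

0.3300


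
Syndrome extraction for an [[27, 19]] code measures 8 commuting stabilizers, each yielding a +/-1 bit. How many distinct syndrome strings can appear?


Each stabilizer generator gives a binary (+1 or -1) measurement outcome.
With 8 independent generators:
Total syndromes = 2^8
= 256

256


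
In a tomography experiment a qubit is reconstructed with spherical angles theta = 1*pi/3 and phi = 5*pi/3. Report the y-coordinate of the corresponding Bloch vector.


theta = 1.0472, phi = 5.2360
r_y = sin(theta)*sin(phi) = 0.8660 * -0.8660
r_y = -0.7500

-0.7500


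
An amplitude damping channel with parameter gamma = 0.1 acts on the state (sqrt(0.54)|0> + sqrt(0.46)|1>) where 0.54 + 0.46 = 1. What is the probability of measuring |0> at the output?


For amplitude damping with parameter gamma on state sqrt(a)|0> + sqrt(b)|1>:
alpha^2 = 0.54, beta^2 = 0.46
P(|0>) = alpha^2 + gamma * beta^2
= 0.54 + 0.1 * 0.46
= 0.54 + 0.0460
= 0.5860

0.5860


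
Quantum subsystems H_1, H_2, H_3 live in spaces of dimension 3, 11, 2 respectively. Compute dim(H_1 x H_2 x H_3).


dim(H_1 x H_2 x H_3) = 3 * 11 * 2
= 33 * 2
= 66

66


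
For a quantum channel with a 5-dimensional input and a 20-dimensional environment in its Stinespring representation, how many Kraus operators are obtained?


Tracing out the environment in an orthonormal basis {|i>_E} gives Kraus operators K_i = <i|_E U |0>_E.
Number of Kraus operators = dim(H_env) = d_env
= 20

20


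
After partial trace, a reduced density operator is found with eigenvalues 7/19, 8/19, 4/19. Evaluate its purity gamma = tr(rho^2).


tr(rho^2) = sum of eigenvalues squared
= (7/19)^2 + (8/19)^2 + (4/19)^2
= (49 + 64 + 16) / 361
= 129/361
= 0.3573

0.3573


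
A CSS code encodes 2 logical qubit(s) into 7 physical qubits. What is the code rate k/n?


Code rate R = k/n
= 2/7
= 0.2857

0.2857


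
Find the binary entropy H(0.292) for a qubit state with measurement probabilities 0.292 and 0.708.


S = -p*log2(p) - (1-p)*log2(1-p)
p = 0.2920, 1-p = 0.7080
= -0.2920 * log2(0.2920) - 0.7080 * log2(0.7080)
= -(-0.5186) - (-0.3527)
= 0.8713

0.8713


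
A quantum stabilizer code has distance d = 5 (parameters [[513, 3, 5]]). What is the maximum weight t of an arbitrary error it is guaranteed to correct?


Code parameters: [[513, 3, 5]], distance d = 5.
Number of correctable errors = floor((d-1)/2)
= floor((5 - 1)/2)
= floor(4/2)
= 2

2


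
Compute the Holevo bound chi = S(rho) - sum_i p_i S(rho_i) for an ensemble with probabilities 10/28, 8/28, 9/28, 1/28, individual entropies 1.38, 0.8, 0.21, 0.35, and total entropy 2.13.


chi = S(rho) - sum_i p_i * S(rho_i)
Weighted entropy = 10/28 * 1.38 + 8/28 * 0.8 + 9/28 * 0.21 + 1/28 * 0.35
= 0.8014
chi = 2.13 - 0.8014
= 1.3286

1.3286


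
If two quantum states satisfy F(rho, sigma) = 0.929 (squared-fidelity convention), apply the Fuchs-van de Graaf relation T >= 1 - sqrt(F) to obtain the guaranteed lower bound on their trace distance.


Fuchs-van de Graaf (squared-fidelity convention): 1 - sqrt(F) <= T <= sqrt(1 - F).
Lower bound: T >= 1 - sqrt(F)
sqrt(F) = sqrt(0.929) = 0.9638
T >= 1 - 0.9638
T >= 0.0362

0.0362


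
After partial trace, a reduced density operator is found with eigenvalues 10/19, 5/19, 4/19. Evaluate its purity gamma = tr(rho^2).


tr(rho^2) = sum of eigenvalues squared
= (10/19)^2 + (5/19)^2 + (4/19)^2
= (100 + 25 + 16) / 361
= 141/361
= 0.3906

0.3906


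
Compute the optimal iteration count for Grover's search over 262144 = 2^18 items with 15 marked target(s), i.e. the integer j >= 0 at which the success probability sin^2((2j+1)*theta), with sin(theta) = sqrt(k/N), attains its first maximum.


After j Grover iterations the success probability is P(j) = sin^2((2j+1)*theta), where sin(theta) = sqrt(k/N).
N = 2^18 = 262144, k = 15
sin(theta) = sqrt(k/N) = 0.007564420598
theta = arcsin(sqrt(k/N)) = 0.00756449274 rad
P(j) reaches its first maximum when (2j+1)*theta is as close as possible to pi/2, i.e. j = round(pi/(4*theta) - 1/2).
pi/(4*theta) - 1/2 = 103.3269
(For comparison, the common estimate pi/4 * sqrt(N/k) = 103.8279; the exact maximiser is used here.)
Optimal iterations = 103

103


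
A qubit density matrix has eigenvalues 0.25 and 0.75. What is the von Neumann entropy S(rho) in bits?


S = -p*log2(p) - (1-p)*log2(1-p)
p = 0.2500, 1-p = 0.7500
= -0.2500 * log2(0.2500) - 0.7500 * log2(0.7500)
= -(-0.5000) - (-0.3113)
= 0.8113

0.8113


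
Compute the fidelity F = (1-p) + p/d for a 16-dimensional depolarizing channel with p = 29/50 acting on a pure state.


F = (1-p) + p/d
= (1 - 0.5800) + 0.5800/16
= 0.4200 + 0.0362
= 0.4563

0.4563


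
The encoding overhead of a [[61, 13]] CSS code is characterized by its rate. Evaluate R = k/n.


Code rate R = k/n
= 13/61
= 0.2131

0.2131


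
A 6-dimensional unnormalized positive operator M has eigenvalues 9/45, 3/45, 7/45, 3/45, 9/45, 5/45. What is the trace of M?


tr(M) = sum of eigenvalues
= 9/45 + 3/45 + 7/45 + 3/45 + 9/45 + 5/45
= 36/45
= 0.8000

0.8000


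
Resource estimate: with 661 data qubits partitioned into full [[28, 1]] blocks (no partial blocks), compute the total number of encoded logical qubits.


Each code block uses 28 physical qubits for 1 logical qubit(s).
Number of complete blocks = floor(661 / 28) = 23
Logical qubits = 23 * 1
= 23

23


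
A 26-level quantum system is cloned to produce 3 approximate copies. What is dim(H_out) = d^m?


Output space = H^(tensor 3) where dim(H) = 26
dim = 26^3
= 676 (after 2 factors)
= 17576 (after 3 factors)
= 17576

17576


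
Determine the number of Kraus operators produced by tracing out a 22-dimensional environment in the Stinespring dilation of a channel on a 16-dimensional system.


Tracing out the environment in an orthonormal basis {|i>_E} gives Kraus operators K_i = <i|_E U |0>_E.
Number of Kraus operators = dim(H_env) = d_env
= 22

22


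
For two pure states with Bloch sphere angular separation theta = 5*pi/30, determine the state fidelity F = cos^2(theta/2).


For states separated by angle theta on Bloch sphere:
F = cos^2(theta/2)
theta = 5*pi/30 = 0.5236
theta/2 = 0.2618
cos(theta/2) = 0.9659
F = 0.9330

0.9330


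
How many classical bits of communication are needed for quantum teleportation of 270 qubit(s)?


Quantum teleportation requires 2 classical bits per qubit teleported.
270 qubit(s) -> 2 * 270 = 540 classical bits

540


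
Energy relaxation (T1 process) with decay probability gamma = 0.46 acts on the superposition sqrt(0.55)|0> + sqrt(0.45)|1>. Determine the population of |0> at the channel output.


For amplitude damping with parameter gamma on state sqrt(a)|0> + sqrt(b)|1>:
alpha^2 = 0.55, beta^2 = 0.45
P(|0>) = alpha^2 + gamma * beta^2
= 0.55 + 0.46 * 0.45
= 0.55 + 0.2070
= 0.7570

0.7570


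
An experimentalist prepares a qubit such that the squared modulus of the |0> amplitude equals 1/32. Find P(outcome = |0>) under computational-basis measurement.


|alpha|^2 = 1/32 = 0.0312
|beta|^2 = 1 - 1/32 = 31/32 = 0.9688
P(|0>) = |alpha|^2 = 0.0312

0.0312


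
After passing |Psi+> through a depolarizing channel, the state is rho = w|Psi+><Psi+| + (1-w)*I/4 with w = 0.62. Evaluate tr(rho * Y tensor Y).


|Psi+> = (|01> + |10>)/sqrt(2)
For the pure Bell state, <Y_A Y_B> = +1 (Bell-state Pauli correlator).
The maximally-mixed part I/4 has tr(I/4 * P tensor P) = 0 for any traceless Pauli P.
So <Y_A Y_B>_rho = w * (+1) + (1 - w) * 0
= 0.62 * (+1)
= 0.6200

0.6200
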